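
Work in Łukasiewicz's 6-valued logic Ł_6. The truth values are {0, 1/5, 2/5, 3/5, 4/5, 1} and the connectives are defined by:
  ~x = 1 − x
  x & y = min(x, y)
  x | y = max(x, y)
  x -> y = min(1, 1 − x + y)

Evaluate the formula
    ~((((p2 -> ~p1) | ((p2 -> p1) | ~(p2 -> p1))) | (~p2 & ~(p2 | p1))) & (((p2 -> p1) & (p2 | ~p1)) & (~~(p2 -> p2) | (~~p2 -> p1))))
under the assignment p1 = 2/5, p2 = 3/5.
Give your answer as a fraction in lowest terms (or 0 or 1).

2/5

~p1 = ~2/5 = 3/5
p2 -> ~p1 = 3/5 -> 3/5 = 1
p2 -> p1 = 3/5 -> 2/5 = 4/5
p2 -> p1 = 3/5 -> 2/5 = 4/5
~(p2 -> p1) = ~4/5 = 1/5
(p2 -> p1) | ~(p2 -> p1) = 4/5 | 1/5 = 4/5
(p2 -> ~p1) | ((p2 -> p1) | ~(p2 -> p1)) = 1 | 4/5 = 1
~p2 = ~3/5 = 2/5
p2 | p1 = 3/5 | 2/5 = 3/5
~(p2 | p1) = ~3/5 = 2/5
~p2 & ~(p2 | p1) = 2/5 & 2/5 = 2/5
((p2 -> ~p1) | ((p2 -> p1) | ~(p2 -> p1))) | (~p2 & ~(p2 | p1)) = 1 | 2/5 = 1
p2 -> p1 = 3/5 -> 2/5 = 4/5
~p1 = ~2/5 = 3/5
p2 | ~p1 = 3/5 | 3/5 = 3/5
(p2 -> p1) & (p2 | ~p1) = 4/5 & 3/5 = 3/5
p2 -> p2 = 3/5 -> 3/5 = 1
~(p2 -> p2) = ~1 = 0
~~(p2 -> p2) = ~0 = 1
~p2 = ~3/5 = 2/5
~~p2 = ~2/5 = 3/5
~~p2 -> p1 = 3/5 -> 2/5 = 4/5
~~(p2 -> p2) | (~~p2 -> p1) = 1 | 4/5 = 1
((p2 -> p1) & (p2 | ~p1)) & (~~(p2 -> p2) | (~~p2 -> p1)) = 3/5 & 1 = 3/5
(((p2 -> ~p1) | ((p2 -> p1) | ~(p2 -> p1))) | (~p2 & ~(p2 | p1))) & (((p2 -> p1) & (p2 | ~p1)) & (~~(p2 -> p2) | (~~p2 -> p1))) = 1 & 3/5 = 3/5
~((((p2 -> ~p1) | ((p2 -> p1) | ~(p2 -> p1))) | (~p2 & ~(p2 | p1))) & (((p2 -> p1) & (p2 | ~p1)) & (~~(p2 -> p2) | (~~p2 -> p1)))) = ~3/5 = 2/5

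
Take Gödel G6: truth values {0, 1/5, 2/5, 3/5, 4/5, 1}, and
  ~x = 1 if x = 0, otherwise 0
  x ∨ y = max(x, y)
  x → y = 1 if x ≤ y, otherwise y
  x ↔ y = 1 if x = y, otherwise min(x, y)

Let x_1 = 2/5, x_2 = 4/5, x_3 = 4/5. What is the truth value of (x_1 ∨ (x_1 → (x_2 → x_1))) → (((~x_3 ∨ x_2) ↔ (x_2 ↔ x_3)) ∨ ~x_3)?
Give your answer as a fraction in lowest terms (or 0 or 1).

4/5

x_2 → x_1 = 4/5 → 2/5 = 2/5
x_1 → (x_2 → x_1) = 2/5 → 2/5 = 1
x_1 ∨ (x_1 → (x_2 → x_1)) = 2/5 ∨ 1 = 1
~x_3 = ~4/5 = 0
~x_3 ∨ x_2 = 0 ∨ 4/5 = 4/5
x_2 ↔ x_3 = 4/5 ↔ 4/5 = 1
(~x_3 ∨ x_2) ↔ (x_2 ↔ x_3) = 4/5 ↔ 1 = 4/5
~x_3 = ~4/5 = 0
((~x_3 ∨ x_2) ↔ (x_2 ↔ x_3)) ∨ ~x_3 = 4/5 ∨ 0 = 4/5
(x_1 ∨ (x_1 → (x_2 → x_1))) → (((~x_3 ∨ x_2) ↔ (x_2 ↔ x_3)) ∨ ~x_3) = 1 → 4/5 = 4/5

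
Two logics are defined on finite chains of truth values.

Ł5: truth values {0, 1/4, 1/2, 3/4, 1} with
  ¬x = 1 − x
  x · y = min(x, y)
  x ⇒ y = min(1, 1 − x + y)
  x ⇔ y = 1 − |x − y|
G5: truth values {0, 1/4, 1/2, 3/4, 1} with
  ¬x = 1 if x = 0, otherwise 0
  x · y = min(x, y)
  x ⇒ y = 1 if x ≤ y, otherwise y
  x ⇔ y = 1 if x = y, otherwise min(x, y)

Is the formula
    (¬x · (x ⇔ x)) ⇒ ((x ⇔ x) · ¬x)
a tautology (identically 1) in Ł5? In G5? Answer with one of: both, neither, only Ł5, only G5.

both

In Ł5: every assignment gives 1 — tautology.
In G5: every assignment gives 1 — tautology.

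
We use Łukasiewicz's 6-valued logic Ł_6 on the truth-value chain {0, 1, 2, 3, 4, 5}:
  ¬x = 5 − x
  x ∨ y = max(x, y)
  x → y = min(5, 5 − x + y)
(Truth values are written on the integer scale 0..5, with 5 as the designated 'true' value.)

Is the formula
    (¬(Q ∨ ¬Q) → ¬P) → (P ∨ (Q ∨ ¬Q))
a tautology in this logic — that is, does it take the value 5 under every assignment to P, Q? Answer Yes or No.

Counterexample: take P = 0, Q = 1.
¬Q = ¬1 = 4
Q ∨ ¬Q = 1 ∨ 4 = 4
¬(Q ∨ ¬Q) = ¬4 = 1
¬P = ¬0 = 5
¬(Q ∨ ¬Q) → ¬P = 1 → 5 = 5
¬Q = ¬1 = 4
Q ∨ ¬Q = 1 ∨ 4 = 4
P ∨ (Q ∨ ¬Q) = 0 ∨ 4 = 4
(¬(Q ∨ ¬Q) → ¬P) → (P ∨ (Q ∨ ¬Q)) = 5 → 4 = 4
This gives 4 ≠ 5.

No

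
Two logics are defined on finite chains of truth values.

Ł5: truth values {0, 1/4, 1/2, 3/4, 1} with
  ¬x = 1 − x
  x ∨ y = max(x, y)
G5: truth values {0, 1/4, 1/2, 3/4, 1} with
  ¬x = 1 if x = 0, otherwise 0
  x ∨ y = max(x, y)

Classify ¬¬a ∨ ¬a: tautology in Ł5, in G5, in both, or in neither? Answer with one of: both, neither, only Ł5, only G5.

only G5

In Ł5: at a = 1/4 the value is 3/4 — not a tautology.
In G5: every assignment gives 1 — tautology.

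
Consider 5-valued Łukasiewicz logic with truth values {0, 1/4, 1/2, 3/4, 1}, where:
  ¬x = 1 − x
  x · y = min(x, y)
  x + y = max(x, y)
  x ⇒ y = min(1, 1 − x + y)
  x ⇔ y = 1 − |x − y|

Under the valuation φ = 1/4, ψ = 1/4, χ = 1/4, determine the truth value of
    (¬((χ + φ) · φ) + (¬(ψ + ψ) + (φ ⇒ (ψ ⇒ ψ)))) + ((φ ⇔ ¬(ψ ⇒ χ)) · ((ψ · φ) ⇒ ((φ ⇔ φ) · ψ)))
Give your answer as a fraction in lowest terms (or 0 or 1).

1

χ + φ = 1/4 + 1/4 = 1/4
(χ + φ) · φ = 1/4 · 1/4 = 1/4
¬((χ + φ) · φ) = ¬1/4 = 3/4
ψ + ψ = 1/4 + 1/4 = 1/4
¬(ψ + ψ) = ¬1/4 = 3/4
ψ ⇒ ψ = 1/4 ⇒ 1/4 = 1
φ ⇒ (ψ ⇒ ψ) = 1/4 ⇒ 1 = 1
¬(ψ + ψ) + (φ ⇒ (ψ ⇒ ψ)) = 3/4 + 1 = 1
¬((χ + φ) · φ) + (¬(ψ + ψ) + (φ ⇒ (ψ ⇒ ψ))) = 3/4 + 1 = 1
ψ ⇒ χ = 1/4 ⇒ 1/4 = 1
¬(ψ ⇒ χ) = ¬1 = 0
φ ⇔ ¬(ψ ⇒ χ) = 1/4 ⇔ 0 = 3/4
ψ · φ = 1/4 · 1/4 = 1/4
φ ⇔ φ = 1/4 ⇔ 1/4 = 1
(φ ⇔ φ) · ψ = 1 · 1/4 = 1/4
(ψ · φ) ⇒ ((φ ⇔ φ) · ψ) = 1/4 ⇒ 1/4 = 1
(φ ⇔ ¬(ψ ⇒ χ)) · ((ψ · φ) ⇒ ((φ ⇔ φ) · ψ)) = 3/4 · 1 = 3/4
(¬((χ + φ) · φ) + (¬(ψ + ψ) + (φ ⇒ (ψ ⇒ ψ)))) + ((φ ⇔ ¬(ψ ⇒ χ)) · ((ψ · φ) ⇒ ((φ ⇔ φ) · ψ))) = 1 + 3/4 = 1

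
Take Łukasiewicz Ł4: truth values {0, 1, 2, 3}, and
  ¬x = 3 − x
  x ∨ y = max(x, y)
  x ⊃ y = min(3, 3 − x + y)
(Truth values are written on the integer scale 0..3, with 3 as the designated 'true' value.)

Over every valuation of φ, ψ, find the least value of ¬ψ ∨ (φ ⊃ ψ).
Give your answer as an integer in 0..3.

2

Take φ = 2, ψ = 1:
¬ψ = ¬1 = 2
φ ⊃ ψ = 2 ⊃ 1 = 2
¬ψ ∨ (φ ⊃ ψ) = 2 ∨ 2 = 2
No assignment yields a value below 2, so this is the minimum.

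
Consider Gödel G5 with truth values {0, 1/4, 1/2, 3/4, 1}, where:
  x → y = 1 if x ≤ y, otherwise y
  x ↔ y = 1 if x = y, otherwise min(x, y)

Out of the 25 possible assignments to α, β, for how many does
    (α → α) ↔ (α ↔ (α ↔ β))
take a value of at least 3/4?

13

value 1: 11 assignments (counts)
value 3/4: 2 assignments (counts)
value 1/2: 3 assignments
value 1/4: 4 assignments
value 0: 5 assignments
So 13 of the 25 assignments meet the threshold.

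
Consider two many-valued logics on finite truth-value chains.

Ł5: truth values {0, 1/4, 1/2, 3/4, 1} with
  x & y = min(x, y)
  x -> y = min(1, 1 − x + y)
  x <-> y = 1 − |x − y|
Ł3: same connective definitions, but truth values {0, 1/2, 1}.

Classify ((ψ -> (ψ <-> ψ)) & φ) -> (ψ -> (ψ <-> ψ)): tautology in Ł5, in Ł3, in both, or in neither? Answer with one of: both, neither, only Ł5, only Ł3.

both

In Ł5: every assignment gives 1 — tautology.
In Ł3: every assignment gives 1 — tautology.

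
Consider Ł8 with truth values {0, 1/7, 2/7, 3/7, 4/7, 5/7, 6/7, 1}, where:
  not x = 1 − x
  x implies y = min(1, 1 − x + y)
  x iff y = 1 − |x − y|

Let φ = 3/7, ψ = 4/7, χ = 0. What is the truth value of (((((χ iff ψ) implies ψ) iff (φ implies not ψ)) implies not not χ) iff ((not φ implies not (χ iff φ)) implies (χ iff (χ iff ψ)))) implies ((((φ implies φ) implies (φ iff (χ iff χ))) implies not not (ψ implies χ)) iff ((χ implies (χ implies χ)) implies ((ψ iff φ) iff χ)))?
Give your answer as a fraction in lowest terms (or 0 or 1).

6/7

χ iff ψ = 0 iff 4/7 = 3/7
(χ iff ψ) implies ψ = 3/7 implies 4/7 = 1
not ψ = not 4/7 = 3/7
φ implies not ψ = 3/7 implies 3/7 = 1
((χ iff ψ) implies ψ) iff (φ implies not ψ) = 1 iff 1 = 1
not χ = not 0 = 1
not not χ = not 1 = 0
(((χ iff ψ) implies ψ) iff (φ implies not ψ)) implies not not χ = 1 implies 0 = 0
not φ = not 3/7 = 4/7
χ iff φ = 0 iff 3/7 = 4/7
not (χ iff φ) = not 4/7 = 3/7
not φ implies not (χ iff φ) = 4/7 implies 3/7 = 6/7
χ iff ψ = 0 iff 4/7 = 3/7
χ iff (χ iff ψ) = 0 iff 3/7 = 4/7
(not φ implies not (χ iff φ)) implies (χ iff (χ iff ψ)) = 6/7 implies 4/7 = 5/7
((((χ iff ψ) implies ψ) iff (φ implies not ψ)) implies not not χ) iff ((not φ implies not (χ iff φ)) implies (χ iff (χ iff ψ))) = 0 iff 5/7 = 2/7
φ implies φ = 3/7 implies 3/7 = 1
χ iff χ = 0 iff 0 = 1
φ iff (χ iff χ) = 3/7 iff 1 = 3/7
(φ implies φ) implies (φ iff (χ iff χ)) = 1 implies 3/7 = 3/7
ψ implies χ = 4/7 implies 0 = 3/7
not (ψ implies χ) = not 3/7 = 4/7
not not (ψ implies χ) = not 4/7 = 3/7
((φ implies φ) implies (φ iff (χ iff χ))) implies not not (ψ implies χ) = 3/7 implies 3/7 = 1
χ implies χ = 0 implies 0 = 1
χ implies (χ implies χ) = 0 implies 1 = 1
ψ iff φ = 4/7 iff 3/7 = 6/7
(ψ iff φ) iff χ = 6/7 iff 0 = 1/7
(χ implies (χ implies χ)) implies ((ψ iff φ) iff χ) = 1 implies 1/7 = 1/7
(((φ implies φ) implies (φ iff (χ iff χ))) implies not not (ψ implies χ)) iff ((χ implies (χ implies χ)) implies ((ψ iff φ) iff χ)) = 1 iff 1/7 = 1/7
(((((χ iff ψ) implies ψ) iff (φ implies not ψ)) implies not not χ) iff ((not φ implies not (χ iff φ)) implies (χ iff (χ iff ψ)))) implies ((((φ implies φ) implies (φ iff (χ iff χ))) implies not not (ψ implies χ)) iff ((χ implies (χ implies χ)) implies ((ψ iff φ) iff χ))) = 2/7 implies 1/7 = 6/7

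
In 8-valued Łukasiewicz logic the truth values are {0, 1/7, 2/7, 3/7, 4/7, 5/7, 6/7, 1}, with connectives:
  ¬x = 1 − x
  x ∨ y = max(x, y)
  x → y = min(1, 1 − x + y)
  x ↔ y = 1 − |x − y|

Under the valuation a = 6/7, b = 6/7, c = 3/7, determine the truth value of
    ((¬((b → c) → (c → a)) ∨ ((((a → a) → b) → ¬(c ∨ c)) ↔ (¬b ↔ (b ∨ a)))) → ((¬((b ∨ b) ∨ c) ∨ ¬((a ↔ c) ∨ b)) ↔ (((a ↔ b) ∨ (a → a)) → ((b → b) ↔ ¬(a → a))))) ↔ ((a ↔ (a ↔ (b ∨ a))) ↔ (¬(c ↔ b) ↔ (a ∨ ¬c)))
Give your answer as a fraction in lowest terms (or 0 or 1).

5/7

b → c = 6/7 → 3/7 = 4/7
c → a = 3/7 → 6/7 = 1
(b → c) → (c → a) = 4/7 → 1 = 1
¬((b → c) → (c → a)) = ¬1 = 0
a → a = 6/7 → 6/7 = 1
(a → a) → b = 1 → 6/7 = 6/7
c ∨ c = 3/7 ∨ 3/7 = 3/7
¬(c ∨ c) = ¬3/7 = 4/7
((a → a) → b) → ¬(c ∨ c) = 6/7 → 4/7 = 5/7
¬b = ¬6/7 = 1/7
b ∨ a = 6/7 ∨ 6/7 = 6/7
¬b ↔ (b ∨ a) = 1/7 ↔ 6/7 = 2/7
(((a → a) → b) → ¬(c ∨ c)) ↔ (¬b ↔ (b ∨ a)) = 5/7 ↔ 2/7 = 4/7
¬((b → c) → (c → a)) ∨ ((((a → a) → b) → ¬(c ∨ c)) ↔ (¬b ↔ (b ∨ a))) = 0 ∨ 4/7 = 4/7
b ∨ b = 6/7 ∨ 6/7 = 6/7
(b ∨ b) ∨ c = 6/7 ∨ 3/7 = 6/7
¬((b ∨ b) ∨ c) = ¬6/7 = 1/7
a ↔ c = 6/7 ↔ 3/7 = 4/7
(a ↔ c) ∨ b = 4/7 ∨ 6/7 = 6/7
¬((a ↔ c) ∨ b) = ¬6/7 = 1/7
¬((b ∨ b) ∨ c) ∨ ¬((a ↔ c) ∨ b) = 1/7 ∨ 1/7 = 1/7
a ↔ b = 6/7 ↔ 6/7 = 1
a → a = 6/7 → 6/7 = 1
(a ↔ b) ∨ (a → a) = 1 ∨ 1 = 1
b → b = 6/7 → 6/7 = 1
a → a = 6/7 → 6/7 = 1
¬(a → a) = ¬1 = 0
(b → b) ↔ ¬(a → a) = 1 ↔ 0 = 0
((a ↔ b) ∨ (a → a)) → ((b → b) ↔ ¬(a → a)) = 1 → 0 = 0
(¬((b ∨ b) ∨ c) ∨ ¬((a ↔ c) ∨ b)) ↔ (((a ↔ b) ∨ (a → a)) → ((b → b) ↔ ¬(a → a))) = 1/7 ↔ 0 = 6/7
(¬((b → c) → (c → a)) ∨ ((((a → a) → b) → ¬(c ∨ c)) ↔ (¬b ↔ (b ∨ a)))) → ((¬((b ∨ b) ∨ c) ∨ ¬((a ↔ c) ∨ b)) ↔ (((a ↔ b) ∨ (a → a)) → ((b → b) ↔ ¬(a → a)))) = 4/7 → 6/7 = 1
b ∨ a = 6/7 ∨ 6/7 = 6/7
a ↔ (b ∨ a) = 6/7 ↔ 6/7 = 1
a ↔ (a ↔ (b ∨ a)) = 6/7 ↔ 1 = 6/7
c ↔ b = 3/7 ↔ 6/7 = 4/7
¬(c ↔ b) = ¬4/7 = 3/7
¬c = ¬3/7 = 4/7
a ∨ ¬c = 6/7 ∨ 4/7 = 6/7
¬(c ↔ b) ↔ (a ∨ ¬c) = 3/7 ↔ 6/7 = 4/7
(a ↔ (a ↔ (b ∨ a))) ↔ (¬(c ↔ b) ↔ (a ∨ ¬c)) = 6/7 ↔ 4/7 = 5/7
((¬((b → c) → (c → a)) ∨ ((((a → a) → b) → ¬(c ∨ c)) ↔ (¬b ↔ (b ∨ a)))) → ((¬((b ∨ b) ∨ c) ∨ ¬((a ↔ c) ∨ b)) ↔ (((a ↔ b) ∨ (a → a)) → ((b → b) ↔ ¬(a → a))))) ↔ ((a ↔ (a ↔ (b ∨ a))) ↔ (¬(c ↔ b) ↔ (a ∨ ¬c))) = 1 ↔ 5/7 = 5/7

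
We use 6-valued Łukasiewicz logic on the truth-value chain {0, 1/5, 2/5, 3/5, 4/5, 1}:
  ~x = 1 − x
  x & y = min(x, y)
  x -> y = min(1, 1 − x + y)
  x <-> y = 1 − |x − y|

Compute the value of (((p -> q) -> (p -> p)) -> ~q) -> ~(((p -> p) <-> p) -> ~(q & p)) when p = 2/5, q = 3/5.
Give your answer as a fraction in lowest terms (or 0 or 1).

3/5

p -> q = 2/5 -> 3/5 = 1
p -> p = 2/5 -> 2/5 = 1
(p -> q) -> (p -> p) = 1 -> 1 = 1
~q = ~3/5 = 2/5
((p -> q) -> (p -> p)) -> ~q = 1 -> 2/5 = 2/5
p -> p = 2/5 -> 2/5 = 1
(p -> p) <-> p = 1 <-> 2/5 = 2/5
q & p = 3/5 & 2/5 = 2/5
~(q & p) = ~2/5 = 3/5
((p -> p) <-> p) -> ~(q & p) = 2/5 -> 3/5 = 1
~(((p -> p) <-> p) -> ~(q & p)) = ~1 = 0
(((p -> q) -> (p -> p)) -> ~q) -> ~(((p -> p) <-> p) -> ~(q & p)) = 2/5 -> 0 = 3/5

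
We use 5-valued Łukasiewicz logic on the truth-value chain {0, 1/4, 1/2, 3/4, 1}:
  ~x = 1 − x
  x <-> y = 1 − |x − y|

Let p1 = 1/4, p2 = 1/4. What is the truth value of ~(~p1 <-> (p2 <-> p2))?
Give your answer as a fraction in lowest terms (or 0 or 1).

~p1 = ~1/4 = 3/4
p2 <-> p2 = 1/4 <-> 1/4 = 1
~p1 <-> (p2 <-> p2) = 3/4 <-> 1 = 3/4
~(~p1 <-> (p2 <-> p2)) = ~3/4 = 1/4

1/4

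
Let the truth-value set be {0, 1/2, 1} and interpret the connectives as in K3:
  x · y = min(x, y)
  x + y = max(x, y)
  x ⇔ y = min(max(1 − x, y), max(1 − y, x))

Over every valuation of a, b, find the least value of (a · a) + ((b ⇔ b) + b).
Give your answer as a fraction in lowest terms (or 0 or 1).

1/2

Take a = 0, b = 1/2:
a · a = 0 · 0 = 0
b ⇔ b = 1/2 ⇔ 1/2 = 1/2
(b ⇔ b) + b = 1/2 + 1/2 = 1/2
(a · a) + ((b ⇔ b) + b) = 0 + 1/2 = 1/2
No assignment yields a value below 1/2, so this is the minimum.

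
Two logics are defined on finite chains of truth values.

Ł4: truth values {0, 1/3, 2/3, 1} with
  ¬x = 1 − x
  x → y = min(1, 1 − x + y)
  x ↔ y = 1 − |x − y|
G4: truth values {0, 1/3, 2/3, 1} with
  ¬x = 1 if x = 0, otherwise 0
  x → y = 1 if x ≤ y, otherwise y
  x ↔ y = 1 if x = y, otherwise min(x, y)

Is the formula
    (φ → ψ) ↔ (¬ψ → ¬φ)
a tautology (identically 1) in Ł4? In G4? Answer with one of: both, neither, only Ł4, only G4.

In Ł4: every assignment gives 1 — tautology.
In G4: at φ = 2/3, ψ = 1/3 the value is 1/3 — not a tautology.

only Ł4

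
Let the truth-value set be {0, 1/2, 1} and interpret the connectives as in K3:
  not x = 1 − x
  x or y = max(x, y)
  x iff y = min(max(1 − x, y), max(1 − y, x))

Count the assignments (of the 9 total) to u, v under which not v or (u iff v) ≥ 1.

4

u = 0, v = 0 ↦ 1  ≥
u = 0, v = 1/2 ↦ 1/2  <
u = 0, v = 1 ↦ 0  <
u = 1/2, v = 0 ↦ 1  ≥
u = 1/2, v = 1/2 ↦ 1/2  <
u = 1/2, v = 1 ↦ 1/2  <
u = 1, v = 0 ↦ 1  ≥
u = 1, v = 1/2 ↦ 1/2  <
u = 1, v = 1 ↦ 1  ≥
So 4 of the 9 assignments meet the threshold.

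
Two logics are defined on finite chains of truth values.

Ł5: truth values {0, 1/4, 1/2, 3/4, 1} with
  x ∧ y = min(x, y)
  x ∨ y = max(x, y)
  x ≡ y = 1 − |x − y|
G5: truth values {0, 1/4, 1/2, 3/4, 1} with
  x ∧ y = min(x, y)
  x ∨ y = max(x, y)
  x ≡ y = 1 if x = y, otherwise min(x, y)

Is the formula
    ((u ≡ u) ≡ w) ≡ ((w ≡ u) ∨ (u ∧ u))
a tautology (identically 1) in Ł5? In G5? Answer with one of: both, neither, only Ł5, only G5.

neither

In Ł5: at u = 0, w = 0 the value is 0 — not a tautology.
In G5: at u = 0, w = 0 the value is 0 — not a tautology.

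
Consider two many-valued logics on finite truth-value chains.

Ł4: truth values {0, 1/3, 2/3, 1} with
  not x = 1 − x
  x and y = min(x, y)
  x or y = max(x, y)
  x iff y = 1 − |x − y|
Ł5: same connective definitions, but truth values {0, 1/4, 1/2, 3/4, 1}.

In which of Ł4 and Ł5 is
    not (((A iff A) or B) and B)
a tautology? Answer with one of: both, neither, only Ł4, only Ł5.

neither

In Ł4: at A = 0, B = 1/3 the value is 2/3 — not a tautology.
In Ł5: at A = 0, B = 1/4 the value is 3/4 — not a tautology.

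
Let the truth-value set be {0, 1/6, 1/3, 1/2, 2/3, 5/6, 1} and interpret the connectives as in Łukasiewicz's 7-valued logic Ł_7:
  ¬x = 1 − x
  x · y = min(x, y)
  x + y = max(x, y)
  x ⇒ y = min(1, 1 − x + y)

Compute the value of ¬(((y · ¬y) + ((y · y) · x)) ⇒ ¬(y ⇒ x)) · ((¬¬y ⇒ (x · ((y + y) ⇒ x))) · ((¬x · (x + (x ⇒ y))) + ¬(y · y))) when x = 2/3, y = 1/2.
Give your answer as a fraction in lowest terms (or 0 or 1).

¬y = ¬1/2 = 1/2
y · ¬y = 1/2 · 1/2 = 1/2
y · y = 1/2 · 1/2 = 1/2
(y · y) · x = 1/2 · 2/3 = 1/2
(y · ¬y) + ((y · y) · x) = 1/2 + 1/2 = 1/2
y ⇒ x = 1/2 ⇒ 2/3 = 1
¬(y ⇒ x) = ¬1 = 0
((y · ¬y) + ((y · y) · x)) ⇒ ¬(y ⇒ x) = 1/2 ⇒ 0 = 1/2
¬(((y · ¬y) + ((y · y) · x)) ⇒ ¬(y ⇒ x)) = ¬1/2 = 1/2
¬y = ¬1/2 = 1/2
¬¬y = ¬1/2 = 1/2
y + y = 1/2 + 1/2 = 1/2
(y + y) ⇒ x = 1/2 ⇒ 2/3 = 1
x · ((y + y) ⇒ x) = 2/3 · 1 = 2/3
¬¬y ⇒ (x · ((y + y) ⇒ x)) = 1/2 ⇒ 2/3 = 1
¬x = ¬2/3 = 1/3
x ⇒ y = 2/3 ⇒ 1/2 = 5/6
x + (x ⇒ y) = 2/3 + 5/6 = 5/6
¬x · (x + (x ⇒ y)) = 1/3 · 5/6 = 1/3
y · y = 1/2 · 1/2 = 1/2
¬(y · y) = ¬1/2 = 1/2
(¬x · (x + (x ⇒ y))) + ¬(y · y) = 1/3 + 1/2 = 1/2
(¬¬y ⇒ (x · ((y + y) ⇒ x))) · ((¬x · (x + (x ⇒ y))) + ¬(y · y)) = 1 · 1/2 = 1/2
¬(((y · ¬y) + ((y · y) · x)) ⇒ ¬(y ⇒ x)) · ((¬¬y ⇒ (x · ((y + y) ⇒ x))) · ((¬x · (x + (x ⇒ y))) + ¬(y · y))) = 1/2 · 1/2 = 1/2

1/2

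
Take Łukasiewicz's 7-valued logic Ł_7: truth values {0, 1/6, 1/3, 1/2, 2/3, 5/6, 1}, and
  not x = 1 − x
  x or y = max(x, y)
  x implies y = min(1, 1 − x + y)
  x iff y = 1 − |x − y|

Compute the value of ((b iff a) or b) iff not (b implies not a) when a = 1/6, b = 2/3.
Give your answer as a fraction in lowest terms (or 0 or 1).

b iff a = 2/3 iff 1/6 = 1/2
(b iff a) or b = 1/2 or 2/3 = 2/3
not a = not 1/6 = 5/6
b implies not a = 2/3 implies 5/6 = 1
not (b implies not a) = not 1 = 0
((b iff a) or b) iff not (b implies not a) = 2/3 iff 0 = 1/3

1/3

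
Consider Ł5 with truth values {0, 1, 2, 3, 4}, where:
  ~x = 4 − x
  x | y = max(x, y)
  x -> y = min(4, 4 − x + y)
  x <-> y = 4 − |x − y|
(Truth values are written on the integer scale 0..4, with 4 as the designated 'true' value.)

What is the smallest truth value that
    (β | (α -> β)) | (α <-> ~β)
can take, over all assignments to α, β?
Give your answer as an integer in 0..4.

2

Take α = 2, β = 0:
α -> β = 2 -> 0 = 2
β | (α -> β) = 0 | 2 = 2
~β = ~0 = 4
α <-> ~β = 2 <-> 4 = 2
(β | (α -> β)) | (α <-> ~β) = 2 | 2 = 2
No assignment yields a value below 2, so this is the minimum.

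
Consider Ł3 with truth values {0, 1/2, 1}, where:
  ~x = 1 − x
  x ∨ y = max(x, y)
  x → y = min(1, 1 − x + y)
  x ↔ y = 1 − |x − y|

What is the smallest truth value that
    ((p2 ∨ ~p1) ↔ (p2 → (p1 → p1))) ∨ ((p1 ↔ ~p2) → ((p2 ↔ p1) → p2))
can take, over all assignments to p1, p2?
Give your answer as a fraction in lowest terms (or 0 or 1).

1/2

Take p1 = 1/2, p2 = 1/2:
~p1 = ~1/2 = 1/2
p2 ∨ ~p1 = 1/2 ∨ 1/2 = 1/2
p1 → p1 = 1/2 → 1/2 = 1
p2 → (p1 → p1) = 1/2 → 1 = 1
(p2 ∨ ~p1) ↔ (p2 → (p1 → p1)) = 1/2 ↔ 1 = 1/2
~p2 = ~1/2 = 1/2
p1 ↔ ~p2 = 1/2 ↔ 1/2 = 1
p2 ↔ p1 = 1/2 ↔ 1/2 = 1
(p2 ↔ p1) → p2 = 1 → 1/2 = 1/2
(p1 ↔ ~p2) → ((p2 ↔ p1) → p2) = 1 → 1/2 = 1/2
((p2 ∨ ~p1) ↔ (p2 → (p1 → p1))) ∨ ((p1 ↔ ~p2) → ((p2 ↔ p1) → p2)) = 1/2 ∨ 1/2 = 1/2
No assignment yields a value below 1/2, so this is the minimum.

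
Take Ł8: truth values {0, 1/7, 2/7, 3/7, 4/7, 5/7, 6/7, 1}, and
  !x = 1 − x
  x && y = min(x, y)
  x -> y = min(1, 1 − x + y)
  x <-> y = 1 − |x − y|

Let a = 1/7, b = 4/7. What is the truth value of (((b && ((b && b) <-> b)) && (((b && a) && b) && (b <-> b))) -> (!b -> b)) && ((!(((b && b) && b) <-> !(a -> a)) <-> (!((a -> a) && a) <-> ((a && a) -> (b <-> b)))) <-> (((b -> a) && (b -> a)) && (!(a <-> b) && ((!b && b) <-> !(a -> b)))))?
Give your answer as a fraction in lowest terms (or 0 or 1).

5/7

b && b = 4/7 && 4/7 = 4/7
(b && b) <-> b = 4/7 <-> 4/7 = 1
b && ((b && b) <-> b) = 4/7 && 1 = 4/7
b && a = 4/7 && 1/7 = 1/7
(b && a) && b = 1/7 && 4/7 = 1/7
b <-> b = 4/7 <-> 4/7 = 1
((b && a) && b) && (b <-> b) = 1/7 && 1 = 1/7
(b && ((b && b) <-> b)) && (((b && a) && b) && (b <-> b)) = 4/7 && 1/7 = 1/7
!b = !4/7 = 3/7
!b -> b = 3/7 -> 4/7 = 1
((b && ((b && b) <-> b)) && (((b && a) && b) && (b <-> b))) -> (!b -> b) = 1/7 -> 1 = 1
b && b = 4/7 && 4/7 = 4/7
(b && b) && b = 4/7 && 4/7 = 4/7
a -> a = 1/7 -> 1/7 = 1
!(a -> a) = !1 = 0
((b && b) && b) <-> !(a -> a) = 4/7 <-> 0 = 3/7
!(((b && b) && b) <-> !(a -> a)) = !3/7 = 4/7
a -> a = 1/7 -> 1/7 = 1
(a -> a) && a = 1 && 1/7 = 1/7
!((a -> a) && a) = !1/7 = 6/7
a && a = 1/7 && 1/7 = 1/7
b <-> b = 4/7 <-> 4/7 = 1
(a && a) -> (b <-> b) = 1/7 -> 1 = 1
!((a -> a) && a) <-> ((a && a) -> (b <-> b)) = 6/7 <-> 1 = 6/7
!(((b && b) && b) <-> !(a -> a)) <-> (!((a -> a) && a) <-> ((a && a) -> (b <-> b))) = 4/7 <-> 6/7 = 5/7
b -> a = 4/7 -> 1/7 = 4/7
b -> a = 4/7 -> 1/7 = 4/7
(b -> a) && (b -> a) = 4/7 && 4/7 = 4/7
a <-> b = 1/7 <-> 4/7 = 4/7
!(a <-> b) = !4/7 = 3/7
!b = !4/7 = 3/7
!b && b = 3/7 && 4/7 = 3/7
a -> b = 1/7 -> 4/7 = 1
!(a -> b) = !1 = 0
(!b && b) <-> !(a -> b) = 3/7 <-> 0 = 4/7
!(a <-> b) && ((!b && b) <-> !(a -> b)) = 3/7 && 4/7 = 3/7
((b -> a) && (b -> a)) && (!(a <-> b) && ((!b && b) <-> !(a -> b))) = 4/7 && 3/7 = 3/7
(!(((b && b) && b) <-> !(a -> a)) <-> (!((a -> a) && a) <-> ((a && a) -> (b <-> b)))) <-> (((b -> a) && (b -> a)) && (!(a <-> b) && ((!b && b) <-> !(a -> b)))) = 5/7 <-> 3/7 = 5/7
(((b && ((b && b) <-> b)) && (((b && a) && b) && (b <-> b))) -> (!b -> b)) && ((!(((b && b) && b) <-> !(a -> a)) <-> (!((a -> a) && a) <-> ((a && a) -> (b <-> b)))) <-> (((b -> a) && (b -> a)) && (!(a <-> b) && ((!b && b) <-> !(a -> b))))) = 1 && 5/7 = 5/7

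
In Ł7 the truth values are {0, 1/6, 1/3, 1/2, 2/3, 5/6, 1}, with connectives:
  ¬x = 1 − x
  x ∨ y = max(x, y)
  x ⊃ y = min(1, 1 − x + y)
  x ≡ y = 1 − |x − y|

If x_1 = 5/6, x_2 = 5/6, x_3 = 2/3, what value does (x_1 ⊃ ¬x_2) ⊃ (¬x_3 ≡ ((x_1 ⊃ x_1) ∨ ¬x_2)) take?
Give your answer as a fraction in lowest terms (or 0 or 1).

1

¬x_2 = ¬5/6 = 1/6
x_1 ⊃ ¬x_2 = 5/6 ⊃ 1/6 = 1/3
¬x_3 = ¬2/3 = 1/3
x_1 ⊃ x_1 = 5/6 ⊃ 5/6 = 1
¬x_2 = ¬5/6 = 1/6
(x_1 ⊃ x_1) ∨ ¬x_2 = 1 ∨ 1/6 = 1
¬x_3 ≡ ((x_1 ⊃ x_1) ∨ ¬x_2) = 1/3 ≡ 1 = 1/3
(x_1 ⊃ ¬x_2) ⊃ (¬x_3 ≡ ((x_1 ⊃ x_1) ∨ ¬x_2)) = 1/3 ⊃ 1/3 = 1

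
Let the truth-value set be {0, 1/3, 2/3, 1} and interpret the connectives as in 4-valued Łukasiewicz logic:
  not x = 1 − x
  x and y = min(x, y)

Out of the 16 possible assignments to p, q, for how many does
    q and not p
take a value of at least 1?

1

p = 0, q = 0 ↦ 0  <
p = 0, q = 1/3 ↦ 1/3  <
p = 0, q = 2/3 ↦ 2/3  <
p = 0, q = 1 ↦ 1  ≥
p = 1/3, q = 0 ↦ 0  <
p = 1/3, q = 1/3 ↦ 1/3  <
p = 1/3, q = 2/3 ↦ 2/3  <
p = 1/3, q = 1 ↦ 2/3  <
p = 2/3, q = 0 ↦ 0  <
p = 2/3, q = 1/3 ↦ 1/3  <
p = 2/3, q = 2/3 ↦ 1/3  <
p = 2/3, q = 1 ↦ 1/3  <
p = 1, q = 0 ↦ 0  <
p = 1, q = 1/3 ↦ 0  <
p = 1, q = 2/3 ↦ 0  <
p = 1, q = 1 ↦ 0  <
So 1 of the 16 assignments meets the threshold.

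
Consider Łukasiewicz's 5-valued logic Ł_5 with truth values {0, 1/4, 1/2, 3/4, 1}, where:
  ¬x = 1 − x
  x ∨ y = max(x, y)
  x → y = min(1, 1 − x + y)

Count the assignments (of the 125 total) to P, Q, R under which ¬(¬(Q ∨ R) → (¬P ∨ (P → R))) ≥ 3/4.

3

value 1: 1 assignment (counts)
value 3/4: 2 assignments (counts)
value 1/2: 5 assignments
value 1/4: 7 assignments
value 0: 110 assignments
So 3 of the 125 assignments meet the threshold.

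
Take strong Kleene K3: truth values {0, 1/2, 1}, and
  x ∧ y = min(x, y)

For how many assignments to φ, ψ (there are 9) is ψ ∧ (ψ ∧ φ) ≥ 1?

1

φ = 0, ψ = 0 ↦ 0  <
φ = 0, ψ = 1/2 ↦ 0  <
φ = 0, ψ = 1 ↦ 0  <
φ = 1/2, ψ = 0 ↦ 0  <
φ = 1/2, ψ = 1/2 ↦ 1/2  <
φ = 1/2, ψ = 1 ↦ 1/2  <
φ = 1, ψ = 0 ↦ 0  <
φ = 1, ψ = 1/2 ↦ 1/2  <
φ = 1, ψ = 1 ↦ 1  ≥
So 1 of the 9 assignments meets the threshold.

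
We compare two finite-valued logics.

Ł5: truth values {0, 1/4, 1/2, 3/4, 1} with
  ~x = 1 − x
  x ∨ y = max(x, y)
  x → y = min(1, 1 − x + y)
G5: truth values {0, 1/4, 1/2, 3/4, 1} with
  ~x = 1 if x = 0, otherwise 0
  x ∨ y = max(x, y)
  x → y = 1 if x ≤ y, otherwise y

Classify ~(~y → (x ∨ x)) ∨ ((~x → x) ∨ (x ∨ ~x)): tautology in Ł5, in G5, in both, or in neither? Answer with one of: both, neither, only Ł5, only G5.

In Ł5: at x = 1/4, y = 0 the value is 3/4 — not a tautology.
In G5: every assignment gives 1 — tautology.

only G5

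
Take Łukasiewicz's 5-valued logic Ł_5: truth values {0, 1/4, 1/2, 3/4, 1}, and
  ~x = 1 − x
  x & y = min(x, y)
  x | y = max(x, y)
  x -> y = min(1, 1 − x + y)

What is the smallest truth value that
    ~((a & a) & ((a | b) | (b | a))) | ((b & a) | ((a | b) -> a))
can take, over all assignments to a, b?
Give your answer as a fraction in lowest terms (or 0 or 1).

1/2

Take a = 1/2, b = 1:
a & a = 1/2 & 1/2 = 1/2
a | b = 1/2 | 1 = 1
b | a = 1 | 1/2 = 1
(a | b) | (b | a) = 1 | 1 = 1
(a & a) & ((a | b) | (b | a)) = 1/2 & 1 = 1/2
~((a & a) & ((a | b) | (b | a))) = ~1/2 = 1/2
b & a = 1 & 1/2 = 1/2
a | b = 1/2 | 1 = 1
(a | b) -> a = 1 -> 1/2 = 1/2
(b & a) | ((a | b) -> a) = 1/2 | 1/2 = 1/2
~((a & a) & ((a | b) | (b | a))) | ((b & a) | ((a | b) -> a)) = 1/2 | 1/2 = 1/2
No assignment yields a value below 1/2, so this is the minimum.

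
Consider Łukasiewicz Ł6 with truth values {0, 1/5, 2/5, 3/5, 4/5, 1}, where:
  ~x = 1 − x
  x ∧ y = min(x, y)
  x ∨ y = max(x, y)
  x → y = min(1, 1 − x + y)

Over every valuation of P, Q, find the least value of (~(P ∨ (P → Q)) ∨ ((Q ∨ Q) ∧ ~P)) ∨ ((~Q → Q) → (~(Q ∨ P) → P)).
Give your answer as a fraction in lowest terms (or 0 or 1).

3/5

Take P = 0, Q = 2/5:
P → Q = 0 → 2/5 = 1
P ∨ (P → Q) = 0 ∨ 1 = 1
~(P ∨ (P → Q)) = ~1 = 0
Q ∨ Q = 2/5 ∨ 2/5 = 2/5
~P = ~0 = 1
(Q ∨ Q) ∧ ~P = 2/5 ∧ 1 = 2/5
~(P ∨ (P → Q)) ∨ ((Q ∨ Q) ∧ ~P) = 0 ∨ 2/5 = 2/5
~Q = ~2/5 = 3/5
~Q → Q = 3/5 → 2/5 = 4/5
Q ∨ P = 2/5 ∨ 0 = 2/5
~(Q ∨ P) = ~2/5 = 3/5
~(Q ∨ P) → P = 3/5 → 0 = 2/5
(~Q → Q) → (~(Q ∨ P) → P) = 4/5 → 2/5 = 3/5
(~(P ∨ (P → Q)) ∨ ((Q ∨ Q) ∧ ~P)) ∨ ((~Q → Q) → (~(Q ∨ P) → P)) = 2/5 ∨ 3/5 = 3/5
No assignment yields a value below 3/5, so this is the minimum.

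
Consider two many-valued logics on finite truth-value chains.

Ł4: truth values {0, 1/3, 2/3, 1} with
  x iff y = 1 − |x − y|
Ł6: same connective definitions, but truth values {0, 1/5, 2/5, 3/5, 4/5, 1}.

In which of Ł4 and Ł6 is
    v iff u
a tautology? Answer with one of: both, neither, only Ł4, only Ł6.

neither

In Ł4: at u = 0, v = 1/3 the value is 2/3 — not a tautology.
In Ł6: at u = 0, v = 1/5 the value is 4/5 — not a tautology.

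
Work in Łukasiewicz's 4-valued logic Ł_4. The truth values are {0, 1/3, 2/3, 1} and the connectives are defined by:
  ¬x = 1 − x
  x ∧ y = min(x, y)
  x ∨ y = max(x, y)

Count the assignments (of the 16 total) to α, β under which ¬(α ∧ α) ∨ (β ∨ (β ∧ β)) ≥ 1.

α = 0, β = 0 ↦ 1  ≥
α = 0, β = 1/3 ↦ 1  ≥
α = 0, β = 2/3 ↦ 1  ≥
α = 0, β = 1 ↦ 1  ≥
α = 1/3, β = 0 ↦ 2/3  <
α = 1/3, β = 1/3 ↦ 2/3  <
α = 1/3, β = 2/3 ↦ 2/3  <
α = 1/3, β = 1 ↦ 1  ≥
α = 2/3, β = 0 ↦ 1/3  <
α = 2/3, β = 1/3 ↦ 1/3  <
α = 2/3, β = 2/3 ↦ 2/3  <
α = 2/3, β = 1 ↦ 1  ≥
α = 1, β = 0 ↦ 0  <
α = 1, β = 1/3 ↦ 1/3  <
α = 1, β = 2/3 ↦ 2/3  <
α = 1, β = 1 ↦ 1  ≥
So 7 of the 16 assignments meet the threshold.

7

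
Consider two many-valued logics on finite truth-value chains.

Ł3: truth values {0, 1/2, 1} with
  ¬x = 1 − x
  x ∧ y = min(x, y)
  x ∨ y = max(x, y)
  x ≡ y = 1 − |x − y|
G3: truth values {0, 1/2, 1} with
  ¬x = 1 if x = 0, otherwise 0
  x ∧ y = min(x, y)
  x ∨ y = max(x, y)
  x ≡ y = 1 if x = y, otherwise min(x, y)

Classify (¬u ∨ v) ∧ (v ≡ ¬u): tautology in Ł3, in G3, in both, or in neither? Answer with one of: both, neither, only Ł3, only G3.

neither

In Ł3: at u = 0, v = 0 the value is 0 — not a tautology.
In G3: at u = 0, v = 0 the value is 0 — not a tautology.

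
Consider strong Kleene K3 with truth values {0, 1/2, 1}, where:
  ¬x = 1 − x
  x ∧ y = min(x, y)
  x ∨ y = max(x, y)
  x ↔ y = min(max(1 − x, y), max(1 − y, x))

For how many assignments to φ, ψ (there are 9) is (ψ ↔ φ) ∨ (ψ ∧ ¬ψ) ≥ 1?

φ = 0, ψ = 0 ↦ 1  ≥
φ = 0, ψ = 1/2 ↦ 1/2  <
φ = 0, ψ = 1 ↦ 0  <
φ = 1/2, ψ = 0 ↦ 1/2  <
φ = 1/2, ψ = 1/2 ↦ 1/2  <
φ = 1/2, ψ = 1 ↦ 1/2  <
φ = 1, ψ = 0 ↦ 0  <
φ = 1, ψ = 1/2 ↦ 1/2  <
φ = 1, ψ = 1 ↦ 1  ≥
So 2 of the 9 assignments meet the threshold.

2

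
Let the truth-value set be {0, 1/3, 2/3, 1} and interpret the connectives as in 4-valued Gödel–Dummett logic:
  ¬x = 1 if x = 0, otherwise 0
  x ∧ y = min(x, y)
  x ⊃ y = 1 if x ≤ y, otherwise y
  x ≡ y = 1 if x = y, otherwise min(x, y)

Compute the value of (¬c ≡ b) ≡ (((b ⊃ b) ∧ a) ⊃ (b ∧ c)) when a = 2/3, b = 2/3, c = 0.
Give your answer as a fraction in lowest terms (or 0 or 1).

¬c = ¬0 = 1
¬c ≡ b = 1 ≡ 2/3 = 2/3
b ⊃ b = 2/3 ⊃ 2/3 = 1
(b ⊃ b) ∧ a = 1 ∧ 2/3 = 2/3
b ∧ c = 2/3 ∧ 0 = 0
((b ⊃ b) ∧ a) ⊃ (b ∧ c) = 2/3 ⊃ 0 = 0
(¬c ≡ b) ≡ (((b ⊃ b) ∧ a) ⊃ (b ∧ c)) = 2/3 ≡ 0 = 0

0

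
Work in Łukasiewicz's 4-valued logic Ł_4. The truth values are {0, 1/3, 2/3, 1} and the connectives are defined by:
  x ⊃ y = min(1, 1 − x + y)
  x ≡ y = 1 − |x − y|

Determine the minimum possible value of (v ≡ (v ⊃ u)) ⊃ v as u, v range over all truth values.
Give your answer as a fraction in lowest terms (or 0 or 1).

2/3

Take u = 0, v = 1/3:
v ⊃ u = 1/3 ⊃ 0 = 2/3
v ≡ (v ⊃ u) = 1/3 ≡ 2/3 = 2/3
(v ≡ (v ⊃ u)) ⊃ v = 2/3 ⊃ 1/3 = 2/3
No assignment yields a value below 2/3, so this is the minimum.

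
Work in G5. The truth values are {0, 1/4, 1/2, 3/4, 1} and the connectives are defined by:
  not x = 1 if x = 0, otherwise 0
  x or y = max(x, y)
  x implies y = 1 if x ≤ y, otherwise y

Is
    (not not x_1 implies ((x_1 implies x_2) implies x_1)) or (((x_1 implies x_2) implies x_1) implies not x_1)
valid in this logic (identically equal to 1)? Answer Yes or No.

Counterexample: take x_1 = 1/4, x_2 = 1/4.
not x_1 = not 1/4 = 0
not not x_1 = not 0 = 1
x_1 implies x_2 = 1/4 implies 1/4 = 1
(x_1 implies x_2) implies x_1 = 1 implies 1/4 = 1/4
not not x_1 implies ((x_1 implies x_2) implies x_1) = 1 implies 1/4 = 1/4
x_1 implies x_2 = 1/4 implies 1/4 = 1
(x_1 implies x_2) implies x_1 = 1 implies 1/4 = 1/4
not x_1 = not 1/4 = 0
((x_1 implies x_2) implies x_1) implies not x_1 = 1/4 implies 0 = 0
(not not x_1 implies ((x_1 implies x_2) implies x_1)) or (((x_1 implies x_2) implies x_1) implies not x_1) = 1/4 or 0 = 1/4
This gives 1/4 ≠ 1.

No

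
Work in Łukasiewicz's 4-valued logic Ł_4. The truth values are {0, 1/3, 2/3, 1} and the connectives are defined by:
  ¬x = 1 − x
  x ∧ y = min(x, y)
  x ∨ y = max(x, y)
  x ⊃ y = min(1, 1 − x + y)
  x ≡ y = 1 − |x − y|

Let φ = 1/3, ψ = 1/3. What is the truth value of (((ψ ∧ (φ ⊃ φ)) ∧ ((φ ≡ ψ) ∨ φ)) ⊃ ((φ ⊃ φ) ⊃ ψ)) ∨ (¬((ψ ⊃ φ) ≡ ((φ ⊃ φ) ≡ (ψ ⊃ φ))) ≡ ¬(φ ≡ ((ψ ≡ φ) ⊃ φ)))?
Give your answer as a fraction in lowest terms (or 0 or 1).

φ ⊃ φ = 1/3 ⊃ 1/3 = 1
ψ ∧ (φ ⊃ φ) = 1/3 ∧ 1 = 1/3
φ ≡ ψ = 1/3 ≡ 1/3 = 1
(φ ≡ ψ) ∨ φ = 1 ∨ 1/3 = 1
(ψ ∧ (φ ⊃ φ)) ∧ ((φ ≡ ψ) ∨ φ) = 1/3 ∧ 1 = 1/3
φ ⊃ φ = 1/3 ⊃ 1/3 = 1
(φ ⊃ φ) ⊃ ψ = 1 ⊃ 1/3 = 1/3
((ψ ∧ (φ ⊃ φ)) ∧ ((φ ≡ ψ) ∨ φ)) ⊃ ((φ ⊃ φ) ⊃ ψ) = 1/3 ⊃ 1/3 = 1
ψ ⊃ φ = 1/3 ⊃ 1/3 = 1
φ ⊃ φ = 1/3 ⊃ 1/3 = 1
ψ ⊃ φ = 1/3 ⊃ 1/3 = 1
(φ ⊃ φ) ≡ (ψ ⊃ φ) = 1 ≡ 1 = 1
(ψ ⊃ φ) ≡ ((φ ⊃ φ) ≡ (ψ ⊃ φ)) = 1 ≡ 1 = 1
¬((ψ ⊃ φ) ≡ ((φ ⊃ φ) ≡ (ψ ⊃ φ))) = ¬1 = 0
ψ ≡ φ = 1/3 ≡ 1/3 = 1
(ψ ≡ φ) ⊃ φ = 1 ⊃ 1/3 = 1/3
φ ≡ ((ψ ≡ φ) ⊃ φ) = 1/3 ≡ 1/3 = 1
¬(φ ≡ ((ψ ≡ φ) ⊃ φ)) = ¬1 = 0
¬((ψ ⊃ φ) ≡ ((φ ⊃ φ) ≡ (ψ ⊃ φ))) ≡ ¬(φ ≡ ((ψ ≡ φ) ⊃ φ)) = 0 ≡ 0 = 1
(((ψ ∧ (φ ⊃ φ)) ∧ ((φ ≡ ψ) ∨ φ)) ⊃ ((φ ⊃ φ) ⊃ ψ)) ∨ (¬((ψ ⊃ φ) ≡ ((φ ⊃ φ) ≡ (ψ ⊃ φ))) ≡ ¬(φ ≡ ((ψ ≡ φ) ⊃ φ))) = 1 ∨ 1 = 1

1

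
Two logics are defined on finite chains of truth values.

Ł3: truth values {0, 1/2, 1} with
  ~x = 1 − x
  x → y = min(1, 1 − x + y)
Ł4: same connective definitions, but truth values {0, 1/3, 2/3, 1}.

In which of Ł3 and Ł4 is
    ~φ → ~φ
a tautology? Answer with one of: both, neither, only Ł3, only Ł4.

In Ł3: every assignment gives 1 — tautology.
In Ł4: every assignment gives 1 — tautology.

both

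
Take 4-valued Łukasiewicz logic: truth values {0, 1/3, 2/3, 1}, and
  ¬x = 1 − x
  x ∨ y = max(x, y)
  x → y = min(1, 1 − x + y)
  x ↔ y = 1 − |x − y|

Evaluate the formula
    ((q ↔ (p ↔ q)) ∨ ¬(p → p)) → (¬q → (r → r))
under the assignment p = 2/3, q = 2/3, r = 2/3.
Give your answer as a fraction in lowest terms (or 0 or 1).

p ↔ q = 2/3 ↔ 2/3 = 1
q ↔ (p ↔ q) = 2/3 ↔ 1 = 2/3
p → p = 2/3 → 2/3 = 1
¬(p → p) = ¬1 = 0
(q ↔ (p ↔ q)) ∨ ¬(p → p) = 2/3 ∨ 0 = 2/3
¬q = ¬2/3 = 1/3
r → r = 2/3 → 2/3 = 1
¬q → (r → r) = 1/3 → 1 = 1
((q ↔ (p ↔ q)) ∨ ¬(p → p)) → (¬q → (r → r)) = 2/3 → 1 = 1

1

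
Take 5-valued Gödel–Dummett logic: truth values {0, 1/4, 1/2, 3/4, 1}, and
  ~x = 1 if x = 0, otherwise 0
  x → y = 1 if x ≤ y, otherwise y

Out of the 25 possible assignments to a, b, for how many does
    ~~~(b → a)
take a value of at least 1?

4

value 1: 4 assignments (counts)
value 0: 21 assignments
So 4 of the 25 assignments meet the threshold.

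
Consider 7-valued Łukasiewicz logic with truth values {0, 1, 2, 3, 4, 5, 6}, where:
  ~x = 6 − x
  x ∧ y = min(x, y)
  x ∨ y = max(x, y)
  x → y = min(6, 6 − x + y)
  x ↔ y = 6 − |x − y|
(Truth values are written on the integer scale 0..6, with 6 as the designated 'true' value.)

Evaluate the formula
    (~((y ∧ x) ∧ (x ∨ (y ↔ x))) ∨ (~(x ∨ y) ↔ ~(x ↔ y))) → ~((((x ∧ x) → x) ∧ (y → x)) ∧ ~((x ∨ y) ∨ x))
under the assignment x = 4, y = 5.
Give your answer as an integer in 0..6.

y ∧ x = 5 ∧ 4 = 4
y ↔ x = 5 ↔ 4 = 5
x ∨ (y ↔ x) = 4 ∨ 5 = 5
(y ∧ x) ∧ (x ∨ (y ↔ x)) = 4 ∧ 5 = 4
~((y ∧ x) ∧ (x ∨ (y ↔ x))) = ~4 = 2
x ∨ y = 4 ∨ 5 = 5
~(x ∨ y) = ~5 = 1
x ↔ y = 4 ↔ 5 = 5
~(x ↔ y) = ~5 = 1
~(x ∨ y) ↔ ~(x ↔ y) = 1 ↔ 1 = 6
~((y ∧ x) ∧ (x ∨ (y ↔ x))) ∨ (~(x ∨ y) ↔ ~(x ↔ y)) = 2 ∨ 6 = 6
x ∧ x = 4 ∧ 4 = 4
(x ∧ x) → x = 4 → 4 = 6
y → x = 5 → 4 = 5
((x ∧ x) → x) ∧ (y → x) = 6 ∧ 5 = 5
x ∨ y = 4 ∨ 5 = 5
(x ∨ y) ∨ x = 5 ∨ 4 = 5
~((x ∨ y) ∨ x) = ~5 = 1
(((x ∧ x) → x) ∧ (y → x)) ∧ ~((x ∨ y) ∨ x) = 5 ∧ 1 = 1
~((((x ∧ x) → x) ∧ (y → x)) ∧ ~((x ∨ y) ∨ x)) = ~1 = 5
(~((y ∧ x) ∧ (x ∨ (y ↔ x))) ∨ (~(x ∨ y) ↔ ~(x ↔ y))) → ~((((x ∧ x) → x) ∧ (y → x)) ∧ ~((x ∨ y) ∨ x)) = 6 → 5 = 5

5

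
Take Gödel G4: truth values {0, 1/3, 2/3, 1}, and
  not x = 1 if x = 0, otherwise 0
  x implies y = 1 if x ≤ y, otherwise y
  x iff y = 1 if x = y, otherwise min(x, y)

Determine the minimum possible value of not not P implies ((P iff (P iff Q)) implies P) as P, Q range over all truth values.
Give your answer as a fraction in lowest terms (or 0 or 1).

Take P = 1/3, Q = 2/3:
not P = not 1/3 = 0
not not P = not 0 = 1
P iff Q = 1/3 iff 2/3 = 1/3
P iff (P iff Q) = 1/3 iff 1/3 = 1
(P iff (P iff Q)) implies P = 1 implies 1/3 = 1/3
not not P implies ((P iff (P iff Q)) implies P) = 1 implies 1/3 = 1/3
No assignment yields a value below 1/3, so this is the minimum.

1/3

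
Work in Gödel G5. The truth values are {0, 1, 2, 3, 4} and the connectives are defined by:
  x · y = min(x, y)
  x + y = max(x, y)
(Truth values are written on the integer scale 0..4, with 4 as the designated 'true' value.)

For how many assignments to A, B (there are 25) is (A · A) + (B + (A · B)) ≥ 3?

16

value 4: 9 assignments (counts)
value 3: 7 assignments (counts)
value 2: 5 assignments
value 1: 3 assignments
value 0: 1 assignment
So 16 of the 25 assignments meet the threshold.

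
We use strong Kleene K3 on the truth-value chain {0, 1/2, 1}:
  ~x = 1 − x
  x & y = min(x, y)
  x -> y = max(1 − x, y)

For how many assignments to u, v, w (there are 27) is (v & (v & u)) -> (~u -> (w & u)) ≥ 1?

21

value 1: 21 assignments (counts)
value 1/2: 6 assignments
So 21 of the 27 assignments meet the threshold.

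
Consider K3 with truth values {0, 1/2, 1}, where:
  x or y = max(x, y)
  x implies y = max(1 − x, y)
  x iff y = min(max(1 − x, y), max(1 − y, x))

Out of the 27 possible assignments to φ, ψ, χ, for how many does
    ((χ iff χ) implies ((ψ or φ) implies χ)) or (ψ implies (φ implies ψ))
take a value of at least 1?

value 1: 23 assignments (counts)
value 1/2: 4 assignments
So 23 of the 27 assignments meet the threshold.

23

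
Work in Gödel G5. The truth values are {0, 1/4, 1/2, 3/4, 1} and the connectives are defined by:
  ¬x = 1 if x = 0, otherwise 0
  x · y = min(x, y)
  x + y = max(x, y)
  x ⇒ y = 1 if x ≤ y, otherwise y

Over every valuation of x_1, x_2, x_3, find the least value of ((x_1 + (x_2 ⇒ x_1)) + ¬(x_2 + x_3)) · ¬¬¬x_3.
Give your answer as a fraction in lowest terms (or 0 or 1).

0

Take x_1 = 0, x_2 = 0, x_3 = 1/4:
x_2 ⇒ x_1 = 0 ⇒ 0 = 1
x_1 + (x_2 ⇒ x_1) = 0 + 1 = 1
x_2 + x_3 = 0 + 1/4 = 1/4
¬(x_2 + x_3) = ¬1/4 = 0
(x_1 + (x_2 ⇒ x_1)) + ¬(x_2 + x_3) = 1 + 0 = 1
¬x_3 = ¬1/4 = 0
¬¬x_3 = ¬0 = 1
¬¬¬x_3 = ¬1 = 0
((x_1 + (x_2 ⇒ x_1)) + ¬(x_2 + x_3)) · ¬¬¬x_3 = 1 · 0 = 0
No assignment yields a value below 0, so this is the minimum.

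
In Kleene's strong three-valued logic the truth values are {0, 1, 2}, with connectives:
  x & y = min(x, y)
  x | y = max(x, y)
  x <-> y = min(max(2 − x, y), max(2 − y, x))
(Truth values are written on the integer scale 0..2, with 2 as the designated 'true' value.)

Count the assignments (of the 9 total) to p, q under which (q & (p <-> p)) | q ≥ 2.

3

p = 0, q = 0 ↦ 0  <
p = 0, q = 1 ↦ 1  <
p = 0, q = 2 ↦ 2  ≥
p = 1, q = 0 ↦ 0  <
p = 1, q = 1 ↦ 1  <
p = 1, q = 2 ↦ 2  ≥
p = 2, q = 0 ↦ 0  <
p = 2, q = 1 ↦ 1  <
p = 2, q = 2 ↦ 2  ≥
So 3 of the 9 assignments meet the threshold.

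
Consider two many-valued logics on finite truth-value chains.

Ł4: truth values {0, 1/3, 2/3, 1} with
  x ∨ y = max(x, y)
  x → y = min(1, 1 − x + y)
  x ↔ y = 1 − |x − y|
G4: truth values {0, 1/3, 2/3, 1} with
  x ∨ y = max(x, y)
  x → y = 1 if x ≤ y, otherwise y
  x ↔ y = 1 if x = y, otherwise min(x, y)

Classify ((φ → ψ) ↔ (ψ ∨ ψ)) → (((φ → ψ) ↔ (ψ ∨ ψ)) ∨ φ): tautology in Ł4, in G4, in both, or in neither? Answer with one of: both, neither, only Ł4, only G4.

In Ł4: every assignment gives 1 — tautology.
In G4: every assignment gives 1 — tautology.

both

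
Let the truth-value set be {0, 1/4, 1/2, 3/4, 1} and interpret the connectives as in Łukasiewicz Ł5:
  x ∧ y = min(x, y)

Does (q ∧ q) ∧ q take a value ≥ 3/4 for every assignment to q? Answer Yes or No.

Counterexample: take q = 0.
q ∧ q = 0 ∧ 0 = 0
(q ∧ q) ∧ q = 0 ∧ 0 = 0
This gives 0, which is below 3/4.

No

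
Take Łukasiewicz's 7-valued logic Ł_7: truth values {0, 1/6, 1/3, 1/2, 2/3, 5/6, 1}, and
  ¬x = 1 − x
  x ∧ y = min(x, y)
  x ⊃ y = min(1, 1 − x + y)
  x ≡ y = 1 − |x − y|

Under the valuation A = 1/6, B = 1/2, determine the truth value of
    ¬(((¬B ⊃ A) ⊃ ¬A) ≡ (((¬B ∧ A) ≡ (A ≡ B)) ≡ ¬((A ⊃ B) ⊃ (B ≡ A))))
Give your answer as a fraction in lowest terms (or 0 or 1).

¬B = ¬1/2 = 1/2
¬B ⊃ A = 1/2 ⊃ 1/6 = 2/3
¬A = ¬1/6 = 5/6
(¬B ⊃ A) ⊃ ¬A = 2/3 ⊃ 5/6 = 1
¬B = ¬1/2 = 1/2
¬B ∧ A = 1/2 ∧ 1/6 = 1/6
A ≡ B = 1/6 ≡ 1/2 = 2/3
(¬B ∧ A) ≡ (A ≡ B) = 1/6 ≡ 2/3 = 1/2
A ⊃ B = 1/6 ⊃ 1/2 = 1
B ≡ A = 1/2 ≡ 1/6 = 2/3
(A ⊃ B) ⊃ (B ≡ A) = 1 ⊃ 2/3 = 2/3
¬((A ⊃ B) ⊃ (B ≡ A)) = ¬2/3 = 1/3
((¬B ∧ A) ≡ (A ≡ B)) ≡ ¬((A ⊃ B) ⊃ (B ≡ A)) = 1/2 ≡ 1/3 = 5/6
((¬B ⊃ A) ⊃ ¬A) ≡ (((¬B ∧ A) ≡ (A ≡ B)) ≡ ¬((A ⊃ B) ⊃ (B ≡ A))) = 1 ≡ 5/6 = 5/6
¬(((¬B ⊃ A) ⊃ ¬A) ≡ (((¬B ∧ A) ≡ (A ≡ B)) ≡ ¬((A ⊃ B) ⊃ (B ≡ A)))) = ¬5/6 = 1/6

1/6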